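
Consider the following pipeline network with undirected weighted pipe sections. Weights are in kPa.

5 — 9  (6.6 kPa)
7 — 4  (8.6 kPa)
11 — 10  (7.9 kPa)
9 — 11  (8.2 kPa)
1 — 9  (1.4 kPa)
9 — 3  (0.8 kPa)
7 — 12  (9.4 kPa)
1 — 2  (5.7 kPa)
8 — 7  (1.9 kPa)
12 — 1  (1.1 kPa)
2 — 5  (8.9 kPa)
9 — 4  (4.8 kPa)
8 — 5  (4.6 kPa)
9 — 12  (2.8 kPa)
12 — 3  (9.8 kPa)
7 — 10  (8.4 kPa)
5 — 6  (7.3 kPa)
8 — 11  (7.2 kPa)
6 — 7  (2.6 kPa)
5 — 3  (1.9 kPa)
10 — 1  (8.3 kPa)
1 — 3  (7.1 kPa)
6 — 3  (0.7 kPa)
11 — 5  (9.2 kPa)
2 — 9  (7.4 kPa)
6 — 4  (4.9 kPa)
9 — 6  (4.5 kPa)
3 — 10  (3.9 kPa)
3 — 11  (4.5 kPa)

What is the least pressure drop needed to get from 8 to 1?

7.4 kPa

Shortest distances from 8:
8: 0
7: 1.9  (via 8)
6: 4.5  (via 7)
5: 4.6  (via 8)
3: 5.2  (via 6)
9: 6  (via 3)
11: 7.2  (via 8)
1: 7.4  (via 9)
Shortest route: 8–7–6–3–9–1 = 7.4 kPa.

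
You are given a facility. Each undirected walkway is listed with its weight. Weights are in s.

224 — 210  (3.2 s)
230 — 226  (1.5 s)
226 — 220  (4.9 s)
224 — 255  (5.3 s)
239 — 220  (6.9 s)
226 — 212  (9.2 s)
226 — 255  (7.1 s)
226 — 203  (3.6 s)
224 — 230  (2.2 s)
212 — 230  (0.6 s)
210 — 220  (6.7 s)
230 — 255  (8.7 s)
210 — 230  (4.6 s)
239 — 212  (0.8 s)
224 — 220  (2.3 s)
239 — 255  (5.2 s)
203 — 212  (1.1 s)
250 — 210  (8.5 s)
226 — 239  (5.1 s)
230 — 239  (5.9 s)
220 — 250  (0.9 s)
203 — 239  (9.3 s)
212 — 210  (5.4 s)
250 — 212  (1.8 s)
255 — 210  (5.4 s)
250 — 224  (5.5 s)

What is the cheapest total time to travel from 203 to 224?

3.9 s

Candidate routes:
203–212–230–224: 1.1+0.6+2.2 = 3.9
203–212–250–224: 1.1+1.8+5.5 = 8.4
203–226–230–224: 3.6+1.5+2.2 = 7.3
203–212–250–220–224: 1.1+1.8+0.9+2.3 = 6.1
Cheapest is 203–212–230–224 at 3.9 s.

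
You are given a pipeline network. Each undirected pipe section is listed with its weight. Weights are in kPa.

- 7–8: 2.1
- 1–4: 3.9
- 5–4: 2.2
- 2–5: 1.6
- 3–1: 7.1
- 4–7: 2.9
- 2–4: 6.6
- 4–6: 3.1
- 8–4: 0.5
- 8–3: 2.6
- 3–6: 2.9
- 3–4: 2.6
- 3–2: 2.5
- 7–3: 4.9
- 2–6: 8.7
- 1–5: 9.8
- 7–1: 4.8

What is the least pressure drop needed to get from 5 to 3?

4.1 kPa

Shortest distances from 5:
5: 0
2: 1.6  (via 5)
4: 2.2  (via 5)
8: 2.7  (via 4)
3: 4.1  (via 2)
Shortest route: 5–2–3 = 4.1 kPa.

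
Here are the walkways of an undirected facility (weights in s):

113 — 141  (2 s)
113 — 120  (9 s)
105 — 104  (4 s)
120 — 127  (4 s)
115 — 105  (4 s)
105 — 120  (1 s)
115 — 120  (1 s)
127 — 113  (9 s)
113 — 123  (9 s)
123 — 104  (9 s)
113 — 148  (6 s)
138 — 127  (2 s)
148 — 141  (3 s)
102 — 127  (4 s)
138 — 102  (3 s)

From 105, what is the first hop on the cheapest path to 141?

Enumerating some paths:
105 → 120 → 113 → 141: 1+9+2 = 12
105 → 120 → 127 → 113 → 141: 1+4+9+2 = 16
105 → 115 → 120 → 113 → 141: 4+1+9+2 = 16
The minimum is 12 s via 105 → 120 → 113 → 141.
So from 105 the first move is to 120.

120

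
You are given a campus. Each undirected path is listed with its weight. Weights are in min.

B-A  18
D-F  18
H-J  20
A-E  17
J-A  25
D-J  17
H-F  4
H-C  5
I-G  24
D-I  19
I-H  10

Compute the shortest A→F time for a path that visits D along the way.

Shortest A→D: A–J–D = 42
Best D to F: D–F costing 18
Total via D: 42 + 18 = 60 min.

60 min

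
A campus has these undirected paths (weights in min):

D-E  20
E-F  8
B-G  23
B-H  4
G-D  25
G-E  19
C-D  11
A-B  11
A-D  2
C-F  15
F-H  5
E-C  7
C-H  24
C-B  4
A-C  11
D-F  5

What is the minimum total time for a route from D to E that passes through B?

24 min

Shortest D→B: D–A–B = 13
Shortest B→E: B–C–E = 11
Total via B: 13 + 11 = 24 min.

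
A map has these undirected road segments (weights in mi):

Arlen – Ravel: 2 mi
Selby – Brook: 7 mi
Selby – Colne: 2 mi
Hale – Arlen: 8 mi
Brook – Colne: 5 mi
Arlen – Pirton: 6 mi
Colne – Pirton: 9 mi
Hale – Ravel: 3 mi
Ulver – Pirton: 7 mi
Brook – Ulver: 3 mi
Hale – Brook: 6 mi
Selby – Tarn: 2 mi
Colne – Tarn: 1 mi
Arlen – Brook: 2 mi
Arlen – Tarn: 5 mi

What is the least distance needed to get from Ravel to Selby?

Candidate routes:
Ravel–Arlen–Brook–Colne–Selby: 2+2+5+2 = 11
Ravel–Arlen–Brook–Selby: 2+2+7 = 11
Ravel–Arlen–Tarn–Colne–Selby: 2+5+1+2 = 10
Ravel–Arlen–Tarn–Selby: 2+5+2 = 9
Cheapest is Ravel–Arlen–Tarn–Selby at 9 mi.

9 mi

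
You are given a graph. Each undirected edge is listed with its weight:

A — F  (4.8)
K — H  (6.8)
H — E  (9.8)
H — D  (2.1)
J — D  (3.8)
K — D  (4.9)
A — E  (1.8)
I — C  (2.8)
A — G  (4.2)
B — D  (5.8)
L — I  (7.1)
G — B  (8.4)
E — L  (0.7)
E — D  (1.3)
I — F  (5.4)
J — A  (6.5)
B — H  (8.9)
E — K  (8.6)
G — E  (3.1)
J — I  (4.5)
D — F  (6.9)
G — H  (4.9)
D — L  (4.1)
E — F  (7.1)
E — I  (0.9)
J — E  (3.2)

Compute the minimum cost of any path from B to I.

Candidate routes:
B → G → E → I: 8.4+3.1+0.9 = 12.4
B → D → L → E → I: 5.8+4.1+0.7+0.9 = 11.5
B → H → D → E → I: 8.9+2.1+1.3+0.9 = 13.2
B → D → E → I: 5.8+1.3+0.9 = 8
The minimum is 8 via B → D → E → I.

8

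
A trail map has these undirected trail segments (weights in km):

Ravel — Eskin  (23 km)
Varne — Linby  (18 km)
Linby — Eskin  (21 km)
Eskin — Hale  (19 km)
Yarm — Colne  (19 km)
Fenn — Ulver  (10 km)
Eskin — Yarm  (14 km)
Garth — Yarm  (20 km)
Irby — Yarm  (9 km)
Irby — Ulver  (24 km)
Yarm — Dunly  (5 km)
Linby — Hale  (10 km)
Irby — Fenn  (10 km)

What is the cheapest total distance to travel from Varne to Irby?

Settle nodes by increasing distance from Varne:
Varne: 0
Linby: 18  (via Varne)
Hale: 28  (via Linby)
Eskin: 39  (via Linby)
Yarm: 53  (via Eskin)
Dunly: 58  (via Yarm)
Ravel: 62  (via Eskin)
Irby: 62  (via Yarm)
Shortest route: Varne → Linby → Eskin → Yarm → Irby = 62 km.

62 km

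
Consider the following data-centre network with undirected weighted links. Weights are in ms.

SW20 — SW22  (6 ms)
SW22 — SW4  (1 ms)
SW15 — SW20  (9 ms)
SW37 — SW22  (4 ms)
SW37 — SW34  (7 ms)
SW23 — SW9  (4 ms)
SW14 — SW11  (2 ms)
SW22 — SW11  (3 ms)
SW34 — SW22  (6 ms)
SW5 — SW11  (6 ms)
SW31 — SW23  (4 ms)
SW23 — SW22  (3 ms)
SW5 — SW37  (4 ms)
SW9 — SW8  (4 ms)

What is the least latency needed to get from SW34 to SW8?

17 ms

Enumerating some paths:
SW34 - SW37 - SW22 - SW23 - SW9 - SW8: 7+4+3+4+4 = 22
SW34 - SW22 - SW23 - SW9 - SW8: 6+3+4+4 = 17
The minimum is 17 ms via SW34 - SW22 - SW23 - SW9 - SW8.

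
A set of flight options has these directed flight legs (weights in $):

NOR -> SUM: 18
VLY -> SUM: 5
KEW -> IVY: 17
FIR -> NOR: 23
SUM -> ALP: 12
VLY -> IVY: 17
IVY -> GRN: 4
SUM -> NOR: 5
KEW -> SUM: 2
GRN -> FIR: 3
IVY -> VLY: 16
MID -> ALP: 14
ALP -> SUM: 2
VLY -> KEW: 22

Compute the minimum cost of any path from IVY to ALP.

Enumerating some paths:
IVY → VLY → KEW → SUM → ALP: 16+22+2+12 = 52
IVY → VLY → SUM → ALP: 16+5+12 = 33
Cheapest is IVY → VLY → SUM → ALP at $33.

$33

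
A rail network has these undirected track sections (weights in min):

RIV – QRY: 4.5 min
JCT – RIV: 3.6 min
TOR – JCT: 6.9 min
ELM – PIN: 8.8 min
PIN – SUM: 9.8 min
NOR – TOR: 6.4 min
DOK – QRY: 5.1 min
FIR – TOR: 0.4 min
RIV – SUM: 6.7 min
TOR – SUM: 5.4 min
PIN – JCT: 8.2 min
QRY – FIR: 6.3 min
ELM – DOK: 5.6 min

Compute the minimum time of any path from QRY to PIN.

16.3 min

Settle nodes by increasing distance from QRY:
QRY: 0
RIV: 4.5  (via QRY)
DOK: 5.1  (via QRY)
FIR: 6.3  (via QRY)
TOR: 6.7  (via FIR)
JCT: 8.1  (via RIV)
ELM: 10.7  (via DOK)
SUM: 11.2  (via RIV)
NOR: 13.1  (via TOR)
PIN: 16.3  (via JCT)
Shortest route: QRY → RIV → JCT → PIN = 16.3 min.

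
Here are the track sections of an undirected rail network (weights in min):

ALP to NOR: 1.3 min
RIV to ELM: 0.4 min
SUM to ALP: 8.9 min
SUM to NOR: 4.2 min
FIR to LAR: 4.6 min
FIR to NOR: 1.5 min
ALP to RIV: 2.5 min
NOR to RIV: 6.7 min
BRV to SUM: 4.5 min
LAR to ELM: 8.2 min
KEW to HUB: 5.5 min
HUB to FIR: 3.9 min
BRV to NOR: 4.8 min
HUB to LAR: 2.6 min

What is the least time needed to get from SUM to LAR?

Compare a few routes:
SUM - NOR - FIR - HUB - LAR: 4.2+1.5+3.9+2.6 = 12.2
SUM - ALP - NOR - FIR - LAR: 8.9+1.3+1.5+4.6 = 16.3
SUM - BRV - NOR - FIR - LAR: 4.5+4.8+1.5+4.6 = 15.4
SUM - NOR - FIR - LAR: 4.2+1.5+4.6 = 10.3
Cheapest is SUM - NOR - FIR - LAR at 10.3 min.

10.3 min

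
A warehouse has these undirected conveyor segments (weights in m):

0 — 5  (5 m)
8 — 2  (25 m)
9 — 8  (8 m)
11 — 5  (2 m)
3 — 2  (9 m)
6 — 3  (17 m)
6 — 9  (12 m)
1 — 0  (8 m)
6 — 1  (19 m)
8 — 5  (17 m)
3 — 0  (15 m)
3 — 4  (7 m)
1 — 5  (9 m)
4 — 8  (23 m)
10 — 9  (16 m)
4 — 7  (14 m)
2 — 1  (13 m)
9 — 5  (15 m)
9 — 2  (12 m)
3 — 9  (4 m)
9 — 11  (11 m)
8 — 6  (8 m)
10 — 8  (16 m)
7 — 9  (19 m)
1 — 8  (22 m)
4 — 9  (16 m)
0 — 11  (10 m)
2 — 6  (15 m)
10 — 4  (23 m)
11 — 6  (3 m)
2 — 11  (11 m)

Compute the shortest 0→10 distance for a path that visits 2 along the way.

Shortest 0→2: 0–5–11–2 = 18
Best 2 to 10: 2–9–10 costing 28
Total via 2: 18 + 28 = 46 m.

46 m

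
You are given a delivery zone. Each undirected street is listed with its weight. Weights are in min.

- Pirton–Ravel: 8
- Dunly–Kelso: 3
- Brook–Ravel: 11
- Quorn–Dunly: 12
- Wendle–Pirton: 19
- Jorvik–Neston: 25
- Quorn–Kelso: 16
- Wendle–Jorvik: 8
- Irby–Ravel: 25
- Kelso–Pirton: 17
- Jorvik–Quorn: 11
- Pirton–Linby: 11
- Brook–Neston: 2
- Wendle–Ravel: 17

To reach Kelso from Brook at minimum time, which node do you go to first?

Ravel

Compare a few routes:
Brook–Neston–Jorvik–Quorn–Kelso: 2+25+11+16 = 54
Brook–Neston–Jorvik–Quorn–Dunly–Kelso: 2+25+11+12+3 = 53
Brook–Ravel–Pirton–Kelso: 11+8+17 = 36
Brook–Ravel–Wendle–Jorvik–Quorn–Dunly–Kelso: 11+17+8+11+12+3 = 62
Cheapest is Brook–Ravel–Pirton–Kelso at 36 min.
So from Brook the first move is to Ravel.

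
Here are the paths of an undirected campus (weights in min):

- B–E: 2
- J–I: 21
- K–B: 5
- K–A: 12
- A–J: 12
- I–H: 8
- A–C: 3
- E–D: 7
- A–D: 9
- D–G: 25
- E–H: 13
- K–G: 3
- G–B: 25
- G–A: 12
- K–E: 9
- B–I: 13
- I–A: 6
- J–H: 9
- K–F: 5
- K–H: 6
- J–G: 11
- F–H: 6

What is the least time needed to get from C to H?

Compare a few routes:
C - A - I - H: 3+6+8 = 17
C - A - K - H: 3+12+6 = 21
The minimum is 17 min via C - A - I - H.

17 min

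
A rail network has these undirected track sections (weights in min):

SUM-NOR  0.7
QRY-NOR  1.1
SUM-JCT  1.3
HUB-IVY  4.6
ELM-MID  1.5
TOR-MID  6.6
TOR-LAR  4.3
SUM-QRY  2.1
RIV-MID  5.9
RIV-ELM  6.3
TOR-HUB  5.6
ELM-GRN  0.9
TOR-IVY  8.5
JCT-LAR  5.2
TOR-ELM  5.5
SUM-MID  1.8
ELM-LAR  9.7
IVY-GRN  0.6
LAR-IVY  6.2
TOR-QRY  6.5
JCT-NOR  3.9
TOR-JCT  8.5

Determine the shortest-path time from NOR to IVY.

Running Dijkstra from NOR:
NOR: 0
SUM: 0.7  (via NOR)
QRY: 1.1  (via NOR)
JCT: 2  (via SUM)
MID: 2.5  (via SUM)
ELM: 4  (via MID)
GRN: 4.9  (via ELM)
IVY: 5.5  (via GRN)
Shortest route: NOR–SUM–MID–ELM–GRN–IVY = 5.5 min.

5.5 min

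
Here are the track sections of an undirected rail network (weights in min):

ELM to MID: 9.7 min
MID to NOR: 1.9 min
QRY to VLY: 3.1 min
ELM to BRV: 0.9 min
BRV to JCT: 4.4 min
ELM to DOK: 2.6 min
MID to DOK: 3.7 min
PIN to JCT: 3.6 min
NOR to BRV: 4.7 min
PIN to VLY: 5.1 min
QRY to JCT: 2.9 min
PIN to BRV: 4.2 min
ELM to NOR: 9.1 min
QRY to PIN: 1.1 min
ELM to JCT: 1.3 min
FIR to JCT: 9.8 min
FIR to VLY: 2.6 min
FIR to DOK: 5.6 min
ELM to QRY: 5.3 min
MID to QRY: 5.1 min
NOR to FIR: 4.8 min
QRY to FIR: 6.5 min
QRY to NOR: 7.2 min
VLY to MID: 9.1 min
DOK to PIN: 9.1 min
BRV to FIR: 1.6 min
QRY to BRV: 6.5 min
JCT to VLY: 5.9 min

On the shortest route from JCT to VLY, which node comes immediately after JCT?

VLY

Compare a few routes:
JCT - VLY: 5.9 = 5.9
JCT - QRY - VLY: 2.9+3.1 = 6
Cheapest is JCT - VLY at 5.9 min.
So from JCT the first move is to VLY.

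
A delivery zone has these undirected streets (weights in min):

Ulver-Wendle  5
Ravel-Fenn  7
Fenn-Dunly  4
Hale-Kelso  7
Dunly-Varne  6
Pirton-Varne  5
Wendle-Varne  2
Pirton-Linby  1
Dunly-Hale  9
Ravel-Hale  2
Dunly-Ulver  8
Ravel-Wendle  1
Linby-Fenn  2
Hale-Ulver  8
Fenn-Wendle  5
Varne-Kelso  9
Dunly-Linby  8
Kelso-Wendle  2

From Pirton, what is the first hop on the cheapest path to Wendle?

Compare a few routes:
Pirton–Varne–Wendle: 5+2 = 7
Pirton–Linby–Fenn–Ravel–Wendle: 1+2+7+1 = 11
Pirton–Linby–Fenn–Wendle: 1+2+5 = 8
The minimum is 7 min via Pirton–Varne–Wendle.
So from Pirton the first move is to Varne.

Varne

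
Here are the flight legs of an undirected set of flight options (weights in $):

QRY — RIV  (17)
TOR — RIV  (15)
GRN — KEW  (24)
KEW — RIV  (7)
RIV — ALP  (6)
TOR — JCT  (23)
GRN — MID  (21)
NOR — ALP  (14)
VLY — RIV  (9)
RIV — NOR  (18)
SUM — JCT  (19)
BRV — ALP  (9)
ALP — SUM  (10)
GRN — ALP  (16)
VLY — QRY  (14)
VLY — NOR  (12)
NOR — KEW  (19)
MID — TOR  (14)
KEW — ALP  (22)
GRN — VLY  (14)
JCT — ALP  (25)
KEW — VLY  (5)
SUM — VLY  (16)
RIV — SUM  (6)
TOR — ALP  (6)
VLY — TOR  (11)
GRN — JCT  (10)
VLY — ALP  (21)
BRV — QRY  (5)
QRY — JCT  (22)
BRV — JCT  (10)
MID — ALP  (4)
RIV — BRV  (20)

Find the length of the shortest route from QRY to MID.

Running Dijkstra from QRY:
QRY: 0
BRV: 5  (via QRY)
VLY: 14  (via QRY)
ALP: 14  (via BRV)
JCT: 15  (via BRV)
RIV: 17  (via QRY)
MID: 18  (via ALP)
Shortest route: QRY–BRV–ALP–MID = $18.

$18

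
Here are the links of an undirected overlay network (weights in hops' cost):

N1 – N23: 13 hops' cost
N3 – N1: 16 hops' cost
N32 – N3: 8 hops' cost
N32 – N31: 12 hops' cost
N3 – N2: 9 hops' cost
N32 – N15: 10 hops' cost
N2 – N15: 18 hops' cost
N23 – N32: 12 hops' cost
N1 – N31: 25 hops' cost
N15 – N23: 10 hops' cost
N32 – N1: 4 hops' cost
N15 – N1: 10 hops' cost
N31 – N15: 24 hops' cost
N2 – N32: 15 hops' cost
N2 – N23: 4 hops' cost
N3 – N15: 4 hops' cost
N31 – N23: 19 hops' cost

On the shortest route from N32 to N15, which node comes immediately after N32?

Candidate routes:
N32 → N15: 10 = 10
N32 → N3 → N15: 8+4 = 12
N32 → N23 → N15: 12+10 = 22
N32 → N1 → N15: 4+10 = 14
Cheapest is N32 → N15 at 10 hops' cost.
So from N32 the first move is to N15.

N15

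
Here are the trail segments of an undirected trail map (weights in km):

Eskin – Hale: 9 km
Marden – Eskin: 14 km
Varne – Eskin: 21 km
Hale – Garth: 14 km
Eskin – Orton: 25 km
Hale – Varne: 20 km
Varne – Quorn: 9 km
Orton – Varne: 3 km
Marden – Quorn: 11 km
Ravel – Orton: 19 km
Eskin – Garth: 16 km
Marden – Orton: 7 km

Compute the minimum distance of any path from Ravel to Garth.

Shortest distances from Ravel:
Ravel: 0
Orton: 19  (via Ravel)
Varne: 22  (via Orton)
Marden: 26  (via Orton)
Quorn: 31  (via Varne)
Eskin: 40  (via Marden)
Hale: 42  (via Varne)
Garth: 56  (via Eskin)
Shortest route: Ravel → Orton → Marden → Eskin → Garth = 56 km.

56 km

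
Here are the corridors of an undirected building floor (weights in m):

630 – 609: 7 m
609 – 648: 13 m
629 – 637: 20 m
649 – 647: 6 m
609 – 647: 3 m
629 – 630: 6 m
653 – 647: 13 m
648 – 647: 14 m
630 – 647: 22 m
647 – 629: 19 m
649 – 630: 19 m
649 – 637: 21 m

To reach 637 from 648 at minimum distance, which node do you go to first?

647

Enumerating some paths:
648 - 647 - 649 - 637: 14+6+21 = 41
648 - 609 - 647 - 649 - 637: 13+3+6+21 = 43
The minimum is 41 m via 648 - 647 - 649 - 637.
So from 648 the first move is to 647.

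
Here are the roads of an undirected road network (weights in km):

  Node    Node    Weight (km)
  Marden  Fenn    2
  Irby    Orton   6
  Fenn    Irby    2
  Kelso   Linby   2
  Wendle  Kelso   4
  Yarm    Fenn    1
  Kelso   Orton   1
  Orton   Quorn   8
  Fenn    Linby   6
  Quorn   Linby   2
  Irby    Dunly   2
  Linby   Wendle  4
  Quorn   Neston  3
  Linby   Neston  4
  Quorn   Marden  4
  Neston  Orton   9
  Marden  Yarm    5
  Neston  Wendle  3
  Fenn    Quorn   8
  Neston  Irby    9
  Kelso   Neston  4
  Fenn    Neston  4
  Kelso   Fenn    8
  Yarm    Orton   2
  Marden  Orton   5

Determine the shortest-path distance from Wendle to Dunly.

Settle nodes by increasing distance from Wendle:
Wendle: 0
Neston: 3  (via Wendle)
Kelso: 4  (via Wendle)
Linby: 4  (via Wendle)
Orton: 5  (via Kelso)
Quorn: 6  (via Neston)
Yarm: 7  (via Orton)
Fenn: 7  (via Neston)
Irby: 9  (via Fenn)
Marden: 9  (via Fenn)
Dunly: 11  (via Irby)
Shortest route: Wendle–Neston–Fenn–Irby–Dunly = 11 km.

11 km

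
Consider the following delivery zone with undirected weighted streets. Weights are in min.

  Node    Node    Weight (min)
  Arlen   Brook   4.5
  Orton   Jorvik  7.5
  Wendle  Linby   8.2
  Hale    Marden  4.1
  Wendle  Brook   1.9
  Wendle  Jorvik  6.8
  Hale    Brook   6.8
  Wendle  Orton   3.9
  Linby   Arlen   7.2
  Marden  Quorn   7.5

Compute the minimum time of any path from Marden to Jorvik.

Candidate routes:
Marden–Hale–Brook–Wendle–Orton–Jorvik: 4.1+6.8+1.9+3.9+7.5 = 24.2
Marden–Hale–Brook–Arlen–Linby–Wendle–Jorvik: 4.1+6.8+4.5+7.2+8.2+6.8 = 37.6
Marden–Hale–Brook–Wendle–Jorvik: 4.1+6.8+1.9+6.8 = 19.6
The minimum is 19.6 min via Marden–Hale–Brook–Wendle–Jorvik.

19.6 min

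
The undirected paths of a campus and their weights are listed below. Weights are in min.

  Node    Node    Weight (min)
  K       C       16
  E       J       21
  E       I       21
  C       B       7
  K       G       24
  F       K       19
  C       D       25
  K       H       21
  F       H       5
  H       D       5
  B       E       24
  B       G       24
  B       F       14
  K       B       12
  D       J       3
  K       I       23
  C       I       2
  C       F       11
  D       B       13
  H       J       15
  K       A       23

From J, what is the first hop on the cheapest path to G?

Compare a few routes:
J - D - H - F - B - G: 3+5+5+14+24 = 51
J - D - B - G: 3+13+24 = 40
Cheapest is J - D - B - G at 40 min.
So from J the first move is to D.

D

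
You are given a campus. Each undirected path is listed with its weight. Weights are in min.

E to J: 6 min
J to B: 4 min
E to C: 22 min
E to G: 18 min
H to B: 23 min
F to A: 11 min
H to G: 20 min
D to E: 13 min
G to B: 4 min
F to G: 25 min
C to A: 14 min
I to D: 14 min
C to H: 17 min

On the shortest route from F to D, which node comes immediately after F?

Enumerating some paths:
F - G - E - D: 25+18+13 = 56
F - G - B - J - E - D: 25+4+4+6+13 = 52
F - A - C - H - B - J - E - D: 11+14+17+23+4+6+13 = 88
F - A - C - E - D: 11+14+22+13 = 60
Cheapest is F - G - B - J - E - D at 52 min.
So from F the first move is to G.

G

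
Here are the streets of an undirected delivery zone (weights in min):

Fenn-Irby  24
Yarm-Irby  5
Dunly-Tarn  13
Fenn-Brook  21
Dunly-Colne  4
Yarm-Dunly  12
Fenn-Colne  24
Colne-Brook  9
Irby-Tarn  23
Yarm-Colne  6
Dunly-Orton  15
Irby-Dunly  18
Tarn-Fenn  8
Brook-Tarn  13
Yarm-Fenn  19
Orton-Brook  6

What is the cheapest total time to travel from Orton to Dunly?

15 min

Shortest distances from Orton:
Orton: 0
Brook: 6  (via Orton)
Colne: 15  (via Brook)
Dunly: 15  (via Orton)
Shortest route: Orton–Dunly = 15 min.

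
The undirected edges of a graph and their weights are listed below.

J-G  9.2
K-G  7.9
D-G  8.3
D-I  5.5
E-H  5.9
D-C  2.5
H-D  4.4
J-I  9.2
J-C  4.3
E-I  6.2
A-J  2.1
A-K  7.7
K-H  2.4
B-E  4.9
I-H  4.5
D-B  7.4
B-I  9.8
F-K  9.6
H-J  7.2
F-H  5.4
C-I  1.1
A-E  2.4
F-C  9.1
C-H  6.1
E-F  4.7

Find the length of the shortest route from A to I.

7.5

Compare a few routes:
A–E–I: 2.4+6.2 = 8.6
A–J–I: 2.1+9.2 = 11.3
A–J–C–I: 2.1+4.3+1.1 = 7.5
The minimum is 7.5 via A–J–C–I.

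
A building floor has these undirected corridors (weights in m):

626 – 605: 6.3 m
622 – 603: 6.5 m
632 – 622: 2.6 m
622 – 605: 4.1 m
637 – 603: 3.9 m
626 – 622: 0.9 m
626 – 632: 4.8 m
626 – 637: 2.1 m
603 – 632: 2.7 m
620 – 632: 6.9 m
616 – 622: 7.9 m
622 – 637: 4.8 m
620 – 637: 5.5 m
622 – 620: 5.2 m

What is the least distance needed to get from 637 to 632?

5.6 m

Shortest distances from 637:
637: 0
626: 2.1  (via 637)
622: 3  (via 626)
603: 3.9  (via 637)
620: 5.5  (via 637)
632: 5.6  (via 622)
Shortest route: 637–626–622–632 = 5.6 m.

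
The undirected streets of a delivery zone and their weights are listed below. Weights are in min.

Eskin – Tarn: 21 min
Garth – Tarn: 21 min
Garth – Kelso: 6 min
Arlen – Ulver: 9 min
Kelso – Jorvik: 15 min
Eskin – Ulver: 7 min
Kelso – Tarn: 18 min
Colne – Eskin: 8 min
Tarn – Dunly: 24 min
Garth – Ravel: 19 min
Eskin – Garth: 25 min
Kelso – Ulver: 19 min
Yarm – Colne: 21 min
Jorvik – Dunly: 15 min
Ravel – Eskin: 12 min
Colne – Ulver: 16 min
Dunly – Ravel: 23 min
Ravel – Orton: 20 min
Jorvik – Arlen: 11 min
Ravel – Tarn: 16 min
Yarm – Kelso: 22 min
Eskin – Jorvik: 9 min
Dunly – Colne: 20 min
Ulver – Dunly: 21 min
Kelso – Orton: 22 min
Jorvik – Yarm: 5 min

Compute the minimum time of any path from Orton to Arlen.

48 min

Candidate routes:
Orton - Kelso - Ulver - Arlen: 22+19+9 = 50
Orton - Kelso - Jorvik - Arlen: 22+15+11 = 48
Cheapest is Orton - Kelso - Jorvik - Arlen at 48 min.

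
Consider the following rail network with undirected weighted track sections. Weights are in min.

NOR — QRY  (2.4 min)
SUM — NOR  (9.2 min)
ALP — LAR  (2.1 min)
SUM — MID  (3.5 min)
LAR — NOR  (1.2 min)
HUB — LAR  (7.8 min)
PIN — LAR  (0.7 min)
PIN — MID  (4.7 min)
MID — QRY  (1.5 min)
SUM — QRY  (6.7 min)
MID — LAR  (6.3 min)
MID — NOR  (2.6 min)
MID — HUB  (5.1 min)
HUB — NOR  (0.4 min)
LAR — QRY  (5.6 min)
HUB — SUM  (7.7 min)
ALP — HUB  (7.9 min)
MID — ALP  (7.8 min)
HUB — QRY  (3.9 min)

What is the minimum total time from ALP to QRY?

Candidate routes:
ALP–LAR–NOR–QRY: 2.1+1.2+2.4 = 5.7
ALP–LAR–NOR–MID–QRY: 2.1+1.2+2.6+1.5 = 7.4
Cheapest is ALP–LAR–NOR–QRY at 5.7 min.

5.7 min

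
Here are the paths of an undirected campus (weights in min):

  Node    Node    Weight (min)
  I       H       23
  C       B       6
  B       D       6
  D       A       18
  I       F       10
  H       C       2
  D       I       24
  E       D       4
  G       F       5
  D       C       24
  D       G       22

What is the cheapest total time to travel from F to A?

45 min

Settle nodes by increasing distance from F:
F: 0
G: 5  (via F)
I: 10  (via F)
D: 27  (via G)
E: 31  (via D)
B: 33  (via D)
H: 33  (via I)
C: 35  (via H)
A: 45  (via D)
Shortest route: F → G → D → A = 45 min.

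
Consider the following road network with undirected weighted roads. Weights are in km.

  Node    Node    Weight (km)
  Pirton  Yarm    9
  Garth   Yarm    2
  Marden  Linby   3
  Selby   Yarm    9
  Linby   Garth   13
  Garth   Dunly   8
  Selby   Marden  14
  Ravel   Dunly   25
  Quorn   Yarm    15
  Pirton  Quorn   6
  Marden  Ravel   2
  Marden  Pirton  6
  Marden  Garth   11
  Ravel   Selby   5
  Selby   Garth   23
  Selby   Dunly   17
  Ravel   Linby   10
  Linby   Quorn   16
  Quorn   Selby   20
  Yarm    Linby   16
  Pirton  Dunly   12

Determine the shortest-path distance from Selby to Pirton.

13 km

Enumerating some paths:
Selby → Ravel → Marden → Pirton: 5+2+6 = 13
Selby → Yarm → Pirton: 9+9 = 18
The minimum is 13 km via Selby → Ravel → Marden → Pirton.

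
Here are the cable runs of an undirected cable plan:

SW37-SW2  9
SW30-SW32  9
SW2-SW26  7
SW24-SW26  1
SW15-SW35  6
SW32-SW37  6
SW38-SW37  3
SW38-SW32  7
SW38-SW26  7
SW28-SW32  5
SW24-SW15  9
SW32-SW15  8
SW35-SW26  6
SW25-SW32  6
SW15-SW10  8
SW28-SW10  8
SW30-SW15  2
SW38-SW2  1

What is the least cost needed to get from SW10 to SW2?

Shortest distances from SW10:
SW10: 0
SW15: 8  (via SW10)
SW28: 8  (via SW10)
SW30: 10  (via SW15)
SW32: 13  (via SW28)
SW35: 14  (via SW15)
SW24: 17  (via SW15)
SW26: 18  (via SW24)
SW25: 19  (via SW32)
SW37: 19  (via SW32)
SW38: 20  (via SW32)
SW2: 21  (via SW38)
Shortest route: SW10 → SW28 → SW32 → SW38 → SW2 = 21.

21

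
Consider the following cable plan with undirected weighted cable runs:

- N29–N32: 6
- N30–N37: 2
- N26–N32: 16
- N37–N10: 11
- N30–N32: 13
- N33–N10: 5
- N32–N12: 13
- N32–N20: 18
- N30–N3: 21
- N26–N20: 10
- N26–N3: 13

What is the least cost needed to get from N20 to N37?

Shortest distances from N20:
N20: 0
N26: 10  (via N20)
N32: 18  (via N20)
N3: 23  (via N26)
N29: 24  (via N32)
N12: 31  (via N32)
N30: 31  (via N32)
N37: 33  (via N30)
Shortest route: N20 → N32 → N30 → N37 = 33.

33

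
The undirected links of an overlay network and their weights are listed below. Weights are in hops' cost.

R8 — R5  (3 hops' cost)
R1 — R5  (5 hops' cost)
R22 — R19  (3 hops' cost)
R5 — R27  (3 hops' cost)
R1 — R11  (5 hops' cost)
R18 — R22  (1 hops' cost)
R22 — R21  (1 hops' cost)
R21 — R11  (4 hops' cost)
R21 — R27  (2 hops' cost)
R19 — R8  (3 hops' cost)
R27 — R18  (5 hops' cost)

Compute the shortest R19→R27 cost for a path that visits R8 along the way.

Best R19 to R8: R19 → R8 costing 3
Shortest R8→R27: R8 → R5 → R27 = 6
Total via R8: 3 + 6 = 9 hops' cost.

9 hops' cost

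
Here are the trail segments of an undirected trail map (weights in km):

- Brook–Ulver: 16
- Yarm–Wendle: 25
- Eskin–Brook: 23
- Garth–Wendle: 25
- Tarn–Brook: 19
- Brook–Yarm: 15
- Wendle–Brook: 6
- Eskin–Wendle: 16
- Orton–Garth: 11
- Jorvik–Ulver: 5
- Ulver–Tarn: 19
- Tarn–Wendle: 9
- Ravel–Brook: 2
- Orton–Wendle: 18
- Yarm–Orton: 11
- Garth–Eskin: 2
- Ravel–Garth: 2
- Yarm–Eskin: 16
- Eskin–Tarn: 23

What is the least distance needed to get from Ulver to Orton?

Enumerating some paths:
Ulver - Brook - Ravel - Garth - Orton: 16+2+2+11 = 31
Ulver - Tarn - Wendle - Orton: 19+9+18 = 46
Ulver - Brook - Yarm - Orton: 16+15+11 = 42
Ulver - Brook - Wendle - Orton: 16+6+18 = 40
The minimum is 31 km via Ulver - Brook - Ravel - Garth - Orton.

31 km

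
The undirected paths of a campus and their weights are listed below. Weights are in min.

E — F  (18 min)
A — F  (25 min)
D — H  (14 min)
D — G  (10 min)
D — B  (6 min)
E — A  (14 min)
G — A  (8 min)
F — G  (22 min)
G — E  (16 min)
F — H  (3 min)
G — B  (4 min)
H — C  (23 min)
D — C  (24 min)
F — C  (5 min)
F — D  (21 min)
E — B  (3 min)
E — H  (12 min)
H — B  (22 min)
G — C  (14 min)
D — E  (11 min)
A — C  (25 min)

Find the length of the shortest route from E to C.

Compare a few routes:
E → F → C: 18+5 = 23
E → H → F → C: 12+3+5 = 20
E → B → G → C: 3+4+14 = 21
Cheapest is E → H → F → C at 20 min.

20 min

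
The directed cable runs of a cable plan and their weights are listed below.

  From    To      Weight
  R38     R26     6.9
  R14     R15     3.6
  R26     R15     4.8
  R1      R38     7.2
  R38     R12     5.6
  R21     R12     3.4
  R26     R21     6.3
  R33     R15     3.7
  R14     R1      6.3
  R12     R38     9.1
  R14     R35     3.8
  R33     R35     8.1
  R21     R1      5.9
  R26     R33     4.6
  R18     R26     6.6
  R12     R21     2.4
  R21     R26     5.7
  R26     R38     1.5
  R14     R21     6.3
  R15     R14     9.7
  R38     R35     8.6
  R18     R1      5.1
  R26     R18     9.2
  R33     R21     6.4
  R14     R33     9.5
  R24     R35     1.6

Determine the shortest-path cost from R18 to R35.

16.7

Shortest distances from R18:
R18: 0
R1: 5.1  (via R18)
R26: 6.6  (via R18)
R38: 8.1  (via R26)
R33: 11.2  (via R26)
R15: 11.4  (via R26)
R21: 12.9  (via R26)
R12: 13.7  (via R38)
R35: 16.7  (via R38)
Shortest route: R18 → R26 → R38 → R35 = 16.7.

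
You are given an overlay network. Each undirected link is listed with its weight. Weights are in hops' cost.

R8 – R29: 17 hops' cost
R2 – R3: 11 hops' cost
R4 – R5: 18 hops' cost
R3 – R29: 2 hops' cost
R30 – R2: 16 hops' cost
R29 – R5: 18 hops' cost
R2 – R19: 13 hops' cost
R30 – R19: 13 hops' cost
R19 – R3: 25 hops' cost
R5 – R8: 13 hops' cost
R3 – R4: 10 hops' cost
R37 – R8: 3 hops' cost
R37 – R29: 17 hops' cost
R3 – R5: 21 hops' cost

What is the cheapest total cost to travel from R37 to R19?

43 hops' cost

Compare a few routes:
R37 - R29 - R3 - R19: 17+2+25 = 44
R37 - R29 - R3 - R2 - R19: 17+2+11+13 = 43
Cheapest is R37 - R29 - R3 - R2 - R19 at 43 hops' cost.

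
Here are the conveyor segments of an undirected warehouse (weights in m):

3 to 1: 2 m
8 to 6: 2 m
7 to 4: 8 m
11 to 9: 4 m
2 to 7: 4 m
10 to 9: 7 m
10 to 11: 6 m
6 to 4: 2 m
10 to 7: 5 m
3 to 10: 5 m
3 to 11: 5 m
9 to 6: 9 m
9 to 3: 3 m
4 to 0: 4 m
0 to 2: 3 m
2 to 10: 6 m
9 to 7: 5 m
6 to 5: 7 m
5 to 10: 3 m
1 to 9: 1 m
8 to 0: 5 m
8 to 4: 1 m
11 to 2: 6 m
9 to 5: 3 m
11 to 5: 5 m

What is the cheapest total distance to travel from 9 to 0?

12 m

Running Dijkstra from 9:
9: 0
1: 1  (via 9)
3: 3  (via 9)
5: 3  (via 9)
11: 4  (via 9)
7: 5  (via 9)
10: 6  (via 5)
2: 9  (via 7)
6: 9  (via 9)
4: 11  (via 6)
8: 11  (via 6)
0: 12  (via 2)
Shortest route: 9–7–2–0 = 12 m.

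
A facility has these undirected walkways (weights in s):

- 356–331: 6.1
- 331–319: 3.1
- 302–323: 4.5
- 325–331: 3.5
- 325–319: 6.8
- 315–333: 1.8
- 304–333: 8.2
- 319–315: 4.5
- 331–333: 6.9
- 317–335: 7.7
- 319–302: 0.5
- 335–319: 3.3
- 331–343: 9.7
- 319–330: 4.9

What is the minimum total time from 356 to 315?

Compare a few routes:
356–331–319–315: 6.1+3.1+4.5 = 13.7
356–331–333–315: 6.1+6.9+1.8 = 14.8
Cheapest is 356–331–319–315 at 13.7 s.

13.7 s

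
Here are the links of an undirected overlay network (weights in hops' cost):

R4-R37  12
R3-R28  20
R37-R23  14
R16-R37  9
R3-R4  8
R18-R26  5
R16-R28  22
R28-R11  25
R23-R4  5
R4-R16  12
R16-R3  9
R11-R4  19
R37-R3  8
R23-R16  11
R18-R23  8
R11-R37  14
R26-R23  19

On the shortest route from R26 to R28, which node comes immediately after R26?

R18

Candidate routes:
R26–R23–R16–R28: 19+11+22 = 52
R26–R18–R23–R16–R28: 5+8+11+22 = 46
R26–R18–R23–R4–R16–R28: 5+8+5+12+22 = 52
Cheapest is R26–R18–R23–R16–R28 at 46 hops' cost.
So from R26 the first move is to R18.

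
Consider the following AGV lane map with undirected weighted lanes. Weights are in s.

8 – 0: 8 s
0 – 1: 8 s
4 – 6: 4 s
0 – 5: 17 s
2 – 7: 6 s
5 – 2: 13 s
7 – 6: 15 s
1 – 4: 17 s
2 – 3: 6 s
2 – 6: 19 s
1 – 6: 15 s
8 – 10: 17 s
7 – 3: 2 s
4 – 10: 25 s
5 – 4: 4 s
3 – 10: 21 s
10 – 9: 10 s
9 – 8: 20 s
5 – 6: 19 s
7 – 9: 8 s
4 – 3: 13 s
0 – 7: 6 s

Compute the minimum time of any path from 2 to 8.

Enumerating some paths:
2 - 3 - 7 - 9 - 8: 6+2+8+20 = 36
2 - 3 - 7 - 0 - 8: 6+2+6+8 = 22
2 - 7 - 9 - 8: 6+8+20 = 34
2 - 7 - 0 - 8: 6+6+8 = 20
Cheapest is 2 - 7 - 0 - 8 at 20 s.

20 s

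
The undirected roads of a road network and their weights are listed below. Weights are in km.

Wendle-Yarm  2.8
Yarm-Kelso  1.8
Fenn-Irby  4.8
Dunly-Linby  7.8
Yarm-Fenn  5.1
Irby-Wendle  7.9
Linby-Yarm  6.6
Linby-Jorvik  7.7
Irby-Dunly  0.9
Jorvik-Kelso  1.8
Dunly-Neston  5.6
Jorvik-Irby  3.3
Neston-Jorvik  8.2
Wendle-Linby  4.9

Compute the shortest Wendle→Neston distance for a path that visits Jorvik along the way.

Shortest Wendle→Jorvik: Wendle–Yarm–Kelso–Jorvik = 6.4
Best Jorvik to Neston: Jorvik–Neston costing 8.2
Total via Jorvik: 6.4 + 8.2 = 14.6 km.

14.6 km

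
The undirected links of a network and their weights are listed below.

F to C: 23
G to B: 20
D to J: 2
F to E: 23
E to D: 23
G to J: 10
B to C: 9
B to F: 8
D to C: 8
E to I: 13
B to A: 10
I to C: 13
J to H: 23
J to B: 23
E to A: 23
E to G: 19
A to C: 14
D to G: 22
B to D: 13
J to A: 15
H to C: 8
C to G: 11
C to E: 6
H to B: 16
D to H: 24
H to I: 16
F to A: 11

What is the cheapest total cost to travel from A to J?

15

Enumerating some paths:
A - C - D - J: 14+8+2 = 24
A - B - C - D - J: 10+9+8+2 = 29
A - J: 15 = 15
A - B - D - J: 10+13+2 = 25
The minimum is 15 via A - J.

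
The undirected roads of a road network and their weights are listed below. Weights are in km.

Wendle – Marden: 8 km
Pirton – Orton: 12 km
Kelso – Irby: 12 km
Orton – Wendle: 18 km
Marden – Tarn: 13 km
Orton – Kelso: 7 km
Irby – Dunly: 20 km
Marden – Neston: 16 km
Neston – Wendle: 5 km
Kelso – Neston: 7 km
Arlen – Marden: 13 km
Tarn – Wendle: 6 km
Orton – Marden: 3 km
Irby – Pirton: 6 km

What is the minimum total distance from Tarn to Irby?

30 km

Candidate routes:
Tarn–Wendle–Marden–Orton–Pirton–Irby: 6+8+3+12+6 = 35
Tarn–Marden–Orton–Pirton–Irby: 13+3+12+6 = 34
Tarn–Marden–Orton–Kelso–Irby: 13+3+7+12 = 35
Tarn–Wendle–Neston–Kelso–Irby: 6+5+7+12 = 30
The minimum is 30 km via Tarn–Wendle–Neston–Kelso–Irby.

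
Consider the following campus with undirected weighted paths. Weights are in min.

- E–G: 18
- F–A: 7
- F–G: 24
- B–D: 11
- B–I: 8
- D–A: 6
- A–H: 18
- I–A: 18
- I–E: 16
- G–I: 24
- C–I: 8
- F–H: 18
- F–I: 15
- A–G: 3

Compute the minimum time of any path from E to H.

Running Dijkstra from E:
E: 0
I: 16  (via E)
G: 18  (via E)
A: 21  (via G)
B: 24  (via I)
C: 24  (via I)
D: 27  (via A)
F: 28  (via A)
H: 39  (via A)
Shortest route: E–G–A–H = 39 min.

39 min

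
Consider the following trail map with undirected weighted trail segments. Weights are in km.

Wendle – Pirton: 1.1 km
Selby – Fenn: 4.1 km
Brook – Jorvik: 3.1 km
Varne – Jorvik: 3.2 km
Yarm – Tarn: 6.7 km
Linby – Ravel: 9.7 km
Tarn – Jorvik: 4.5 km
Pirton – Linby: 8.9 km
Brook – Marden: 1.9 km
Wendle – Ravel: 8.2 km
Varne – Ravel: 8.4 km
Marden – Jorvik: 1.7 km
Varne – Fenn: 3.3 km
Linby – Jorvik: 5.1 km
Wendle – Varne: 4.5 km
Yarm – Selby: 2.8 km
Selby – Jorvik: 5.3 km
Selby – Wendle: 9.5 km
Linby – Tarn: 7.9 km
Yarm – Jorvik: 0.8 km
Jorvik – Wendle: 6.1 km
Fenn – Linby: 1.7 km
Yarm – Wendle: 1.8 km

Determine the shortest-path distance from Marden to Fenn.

Running Dijkstra from Marden:
Marden: 0
Jorvik: 1.7  (via Marden)
Brook: 1.9  (via Marden)
Yarm: 2.5  (via Jorvik)
Wendle: 4.3  (via Yarm)
Varne: 4.9  (via Jorvik)
Selby: 5.3  (via Yarm)
Pirton: 5.4  (via Wendle)
Tarn: 6.2  (via Jorvik)
Linby: 6.8  (via Jorvik)
Fenn: 8.2  (via Varne)
Shortest route: Marden → Jorvik → Varne → Fenn = 8.2 km.

8.2 km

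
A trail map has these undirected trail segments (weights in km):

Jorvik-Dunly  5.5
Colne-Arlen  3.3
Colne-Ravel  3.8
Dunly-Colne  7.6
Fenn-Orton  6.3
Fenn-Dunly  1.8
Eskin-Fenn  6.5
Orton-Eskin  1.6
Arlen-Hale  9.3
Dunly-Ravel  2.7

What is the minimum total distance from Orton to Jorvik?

Settle nodes by increasing distance from Orton:
Orton: 0
Eskin: 1.6  (via Orton)
Fenn: 6.3  (via Orton)
Dunly: 8.1  (via Fenn)
Ravel: 10.8  (via Dunly)
Jorvik: 13.6  (via Dunly)
Shortest route: Orton–Fenn–Dunly–Jorvik = 13.6 km.

13.6 km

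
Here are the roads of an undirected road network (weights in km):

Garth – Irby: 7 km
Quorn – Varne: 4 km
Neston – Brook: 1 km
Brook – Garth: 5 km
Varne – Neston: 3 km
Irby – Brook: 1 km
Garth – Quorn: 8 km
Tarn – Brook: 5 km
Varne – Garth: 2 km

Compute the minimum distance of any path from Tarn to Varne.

Shortest distances from Tarn:
Tarn: 0
Brook: 5  (via Tarn)
Irby: 6  (via Brook)
Neston: 6  (via Brook)
Varne: 9  (via Neston)
Shortest route: Tarn–Brook–Neston–Varne = 9 km.

9 km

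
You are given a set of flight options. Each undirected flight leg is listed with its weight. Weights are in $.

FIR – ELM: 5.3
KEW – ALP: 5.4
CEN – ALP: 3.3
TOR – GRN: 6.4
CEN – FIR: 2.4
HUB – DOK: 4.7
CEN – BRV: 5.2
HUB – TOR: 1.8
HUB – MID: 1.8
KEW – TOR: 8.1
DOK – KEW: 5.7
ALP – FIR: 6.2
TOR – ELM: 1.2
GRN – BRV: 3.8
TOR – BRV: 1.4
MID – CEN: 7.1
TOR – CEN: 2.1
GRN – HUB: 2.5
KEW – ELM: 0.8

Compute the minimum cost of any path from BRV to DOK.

Compare a few routes:
BRV - TOR - ELM - KEW - DOK: 1.4+1.2+0.8+5.7 = 9.1
BRV - TOR - HUB - DOK: 1.4+1.8+4.7 = 7.9
Cheapest is BRV - TOR - HUB - DOK at $7.9.

$7.9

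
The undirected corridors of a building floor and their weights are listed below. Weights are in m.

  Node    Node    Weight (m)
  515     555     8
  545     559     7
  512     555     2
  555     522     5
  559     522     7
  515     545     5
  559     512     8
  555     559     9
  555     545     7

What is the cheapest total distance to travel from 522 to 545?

Running Dijkstra from 522:
522: 0
555: 5  (via 522)
559: 7  (via 522)
512: 7  (via 555)
545: 12  (via 555)
Shortest route: 522–555–545 = 12 m.

12 m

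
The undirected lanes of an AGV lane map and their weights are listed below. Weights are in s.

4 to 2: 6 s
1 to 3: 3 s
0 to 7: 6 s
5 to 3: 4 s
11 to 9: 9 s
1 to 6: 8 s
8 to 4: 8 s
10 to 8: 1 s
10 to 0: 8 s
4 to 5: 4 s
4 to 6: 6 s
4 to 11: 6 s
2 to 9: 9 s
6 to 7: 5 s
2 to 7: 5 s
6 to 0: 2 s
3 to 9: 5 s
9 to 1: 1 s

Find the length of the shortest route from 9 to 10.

19 s

Running Dijkstra from 9:
9: 0
1: 1  (via 9)
3: 4  (via 1)
5: 8  (via 3)
2: 9  (via 9)
6: 9  (via 1)
11: 9  (via 9)
0: 11  (via 6)
4: 12  (via 5)
7: 14  (via 2)
10: 19  (via 0)
Shortest route: 9 → 1 → 6 → 0 → 10 = 19 s.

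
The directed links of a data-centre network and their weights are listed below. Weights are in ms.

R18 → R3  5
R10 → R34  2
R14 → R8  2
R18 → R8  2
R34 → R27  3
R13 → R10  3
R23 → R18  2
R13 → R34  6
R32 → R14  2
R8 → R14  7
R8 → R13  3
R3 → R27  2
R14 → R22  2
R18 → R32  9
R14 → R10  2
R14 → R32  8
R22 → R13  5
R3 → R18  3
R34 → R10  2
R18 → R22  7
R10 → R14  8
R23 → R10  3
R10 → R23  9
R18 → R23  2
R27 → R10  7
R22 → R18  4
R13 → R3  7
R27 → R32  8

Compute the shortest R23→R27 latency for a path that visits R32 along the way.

Shortest R23→R32: R23–R18–R32 = 11
Best R32 to R27: R32–R14–R10–R34–R27 costing 9
Total via R32: 11 + 9 = 20 ms.

20 ms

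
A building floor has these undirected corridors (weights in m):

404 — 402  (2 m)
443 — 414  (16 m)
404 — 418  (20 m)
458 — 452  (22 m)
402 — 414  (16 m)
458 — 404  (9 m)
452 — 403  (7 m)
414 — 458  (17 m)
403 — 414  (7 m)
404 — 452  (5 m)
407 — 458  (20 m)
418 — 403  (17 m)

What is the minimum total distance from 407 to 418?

49 m

Enumerating some paths:
407 - 458 - 404 - 418: 20+9+20 = 49
407 - 458 - 414 - 403 - 418: 20+17+7+17 = 61
407 - 458 - 404 - 452 - 403 - 418: 20+9+5+7+17 = 58
Cheapest is 407 - 458 - 404 - 418 at 49 m.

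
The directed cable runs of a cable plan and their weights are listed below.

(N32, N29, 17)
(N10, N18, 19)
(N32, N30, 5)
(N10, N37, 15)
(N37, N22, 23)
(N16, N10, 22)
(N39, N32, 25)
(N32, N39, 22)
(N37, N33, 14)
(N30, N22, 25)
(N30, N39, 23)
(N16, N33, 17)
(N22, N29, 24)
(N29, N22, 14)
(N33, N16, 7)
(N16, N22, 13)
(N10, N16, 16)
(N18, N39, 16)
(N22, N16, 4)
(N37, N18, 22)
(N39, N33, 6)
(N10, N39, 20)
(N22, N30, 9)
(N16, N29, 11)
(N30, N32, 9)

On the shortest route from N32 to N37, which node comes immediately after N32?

N30

Candidate routes:
N32–N29–N22–N16–N10–N37: 17+14+4+22+15 = 72
N32–N39–N33–N16–N10–N37: 22+6+7+22+15 = 72
N32–N30–N22–N16–N10–N37: 5+25+4+22+15 = 71
Cheapest is N32–N30–N22–N16–N10–N37 at 71.
So from N32 the first move is to N30.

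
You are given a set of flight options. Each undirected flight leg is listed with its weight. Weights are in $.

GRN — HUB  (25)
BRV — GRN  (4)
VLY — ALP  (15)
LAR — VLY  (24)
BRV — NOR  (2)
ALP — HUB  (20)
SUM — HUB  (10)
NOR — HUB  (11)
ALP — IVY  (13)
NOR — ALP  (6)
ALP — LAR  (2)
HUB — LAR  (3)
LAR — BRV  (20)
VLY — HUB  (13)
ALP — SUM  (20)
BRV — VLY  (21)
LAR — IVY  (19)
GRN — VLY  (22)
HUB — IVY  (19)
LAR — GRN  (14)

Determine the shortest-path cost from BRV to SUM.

$23

Running Dijkstra from BRV:
BRV: 0
NOR: 2  (via BRV)
GRN: 4  (via BRV)
ALP: 8  (via NOR)
LAR: 10  (via ALP)
HUB: 13  (via NOR)
VLY: 21  (via BRV)
IVY: 21  (via ALP)
SUM: 23  (via HUB)
Shortest route: BRV → NOR → HUB → SUM = $23.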